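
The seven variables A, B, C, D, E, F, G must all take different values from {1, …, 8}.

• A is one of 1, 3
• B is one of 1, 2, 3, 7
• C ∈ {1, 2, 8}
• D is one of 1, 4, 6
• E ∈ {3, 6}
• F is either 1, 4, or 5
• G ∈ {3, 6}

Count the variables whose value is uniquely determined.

E and G share exactly the 2 values {3, 6}; by pigeonhole those values go to them, so strike 3, 6 from A, B, D.
A must be 1 (only option left). So B, C, D, F can't be 1.
D has just one choice, so D = 4. Eliminate 4 elsewhere: F.
F's domain is down to {5}, so F = 5.
Determined: A=1, D=4, F=5. The other variables each still have more than one consistent value. That makes 3.

3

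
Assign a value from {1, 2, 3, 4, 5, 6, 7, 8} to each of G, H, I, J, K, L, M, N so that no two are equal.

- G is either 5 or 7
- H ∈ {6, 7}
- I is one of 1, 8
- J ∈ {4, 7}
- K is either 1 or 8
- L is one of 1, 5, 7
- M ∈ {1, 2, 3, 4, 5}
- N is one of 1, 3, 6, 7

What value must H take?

The 8 variables draw from only 8 values {1, 2, 3, 4, 5, 6, 7, 8}, so each is used; only M can be 2, hence M = 2.
The 7 still-open variables together cover exactly {1, 3, 4, 5, 6, 7, 8} — 7 values for 7 variables — and 3 appears only in N's list, so N = 3.
The 6 still-open variables together cover exactly {1, 4, 5, 6, 7, 8} — 6 values for 6 variables — and 4 appears only in J's list, so J = 4.
Among the 5 still-open variables, 6 fits only H (and all 5 values in {1, 5, 6, 7, 8} must be used), so H = 6.

6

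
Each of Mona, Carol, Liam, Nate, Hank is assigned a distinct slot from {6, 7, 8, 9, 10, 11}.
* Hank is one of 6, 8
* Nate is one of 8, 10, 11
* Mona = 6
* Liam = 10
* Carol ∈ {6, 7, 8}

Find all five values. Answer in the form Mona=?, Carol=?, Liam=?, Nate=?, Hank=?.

Mona=6, Carol=7, Liam=10, Nate=11, Hank=8

Mona's domain is down to {6}, so Mona = 6. Remove 6 from Carol, Hank.
Liam has just one choice, so Liam = 10. Remove 10 from Nate.
Hank's domain is down to {8}, so Hank = 8. So Carol, Nate can't be 8.
Carol's domain is down to {7}, so Carol = 7.
Nate's domain is down to {11}, so Nate = 11.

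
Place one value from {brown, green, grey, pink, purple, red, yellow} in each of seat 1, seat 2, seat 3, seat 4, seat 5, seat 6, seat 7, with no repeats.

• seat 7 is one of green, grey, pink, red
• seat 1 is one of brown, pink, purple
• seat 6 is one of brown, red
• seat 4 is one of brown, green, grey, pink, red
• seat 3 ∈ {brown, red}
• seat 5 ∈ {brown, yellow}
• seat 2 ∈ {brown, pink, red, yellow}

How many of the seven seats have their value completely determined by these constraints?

3

The 7 variables together cover exactly {brown, green, grey, pink, purple, red, yellow} — 7 values for 7 variables — and purple appears only in seat 1's list, so seat 1 = purple.
seat 3 and seat 6 between them cover only {brown, red} — a naked pair. Remove those values from seat 2, seat 4, seat 5, seat 7.
seat 5's domain is down to {yellow}, so seat 5 = yellow. Remove yellow from seat 2.
seat 2 has just one choice, so seat 2 = pink. Eliminate pink elsewhere: seat 4, seat 7.
Determined: seat 1=purple, seat 2=pink, seat 5=yellow. The other seats each still have more than one consistent value. That makes 3.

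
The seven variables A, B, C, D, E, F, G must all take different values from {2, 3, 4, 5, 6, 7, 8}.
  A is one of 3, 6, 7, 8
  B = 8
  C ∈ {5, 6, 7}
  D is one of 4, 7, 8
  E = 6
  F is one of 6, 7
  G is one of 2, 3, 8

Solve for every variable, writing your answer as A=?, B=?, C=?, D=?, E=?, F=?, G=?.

A=3, B=8, C=5, D=4, E=6, F=7, G=2

B must be 8 (only option left). Remove 8 from A, D, G.
E's domain is down to {6}, so E = 6. Strike 6 from A, C, F.
F's domain is down to {7}, so F = 7. Strike 7 from A, C, D.
A has just one choice, so A = 3. Remove 3 from G.
That leaves C = 5.
That leaves D = 4.
G has just one choice, so G = 2.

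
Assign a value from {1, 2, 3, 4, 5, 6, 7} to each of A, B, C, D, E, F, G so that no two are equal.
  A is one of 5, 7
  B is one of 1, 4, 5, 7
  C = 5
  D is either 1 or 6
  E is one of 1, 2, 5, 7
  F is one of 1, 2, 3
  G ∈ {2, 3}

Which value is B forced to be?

4

C has just one choice, so C = 5. Strike 5 from A, B, E.
A's domain is down to {7}, so A = 7. Strike 7 from B, E.
Among the 5 still-open variables, 4 fits only B (and all 5 values in {1, 2, 3, 4, 6} must be used), so B = 4.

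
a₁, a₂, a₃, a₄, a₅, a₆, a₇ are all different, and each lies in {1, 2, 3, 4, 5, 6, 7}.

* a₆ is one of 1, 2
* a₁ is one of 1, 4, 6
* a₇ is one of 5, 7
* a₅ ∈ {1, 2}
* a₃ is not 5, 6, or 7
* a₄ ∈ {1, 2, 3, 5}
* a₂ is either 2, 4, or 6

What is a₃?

The 7 variables draw from only 7 values {1, 2, 3, 4, 5, 6, 7}, so each is used; only a₇ can be 7, hence a₇ = 7.
The 6 still-open variables draw from only 6 values {1, 2, 3, 4, 5, 6}, so each is used; only a₄ can be 5, hence a₄ = 5.
The 5 still-open variables together cover exactly {1, 2, 3, 4, 6} — 5 values for 5 variables — and 3 appears only in a₃'s list, so a₃ = 3.

3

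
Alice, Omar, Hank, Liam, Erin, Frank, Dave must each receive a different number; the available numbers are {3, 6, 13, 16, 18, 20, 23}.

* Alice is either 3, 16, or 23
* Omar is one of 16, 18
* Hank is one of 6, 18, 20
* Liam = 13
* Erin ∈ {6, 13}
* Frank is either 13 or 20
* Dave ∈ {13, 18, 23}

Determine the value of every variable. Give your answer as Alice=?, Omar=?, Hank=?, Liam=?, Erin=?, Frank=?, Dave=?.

Alice=3, Omar=16, Hank=18, Liam=13, Erin=6, Frank=20, Dave=23

Liam must be 13 (only option left). Strike 13 from Erin, Frank, Dave.
That leaves Erin = 6. Strike 6 from Hank.
Frank must be 20 (only option left). Remove 20 from Hank.
Hank's domain is down to {18}, so Hank = 18. Strike 18 from Omar, Dave.
Dave must be 23 (only option left). So Alice can't be 23.
That leaves Omar = 16. Eliminate 16 elsewhere: Alice.
That leaves Alice = 3.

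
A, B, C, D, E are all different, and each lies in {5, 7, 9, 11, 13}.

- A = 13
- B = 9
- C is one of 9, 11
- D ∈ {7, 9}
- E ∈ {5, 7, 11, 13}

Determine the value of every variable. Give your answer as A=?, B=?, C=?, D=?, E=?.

A=13, B=9, C=11, D=7, E=5

A must be 13 (only option left). Remove 13 from E.
B must be 9 (only option left). So C, D can't be 9.
C's domain is down to {11}, so C = 11. Remove 11 from E.
D must be 7 (only option left). Remove 7 from E.
E has just one choice, so E = 5.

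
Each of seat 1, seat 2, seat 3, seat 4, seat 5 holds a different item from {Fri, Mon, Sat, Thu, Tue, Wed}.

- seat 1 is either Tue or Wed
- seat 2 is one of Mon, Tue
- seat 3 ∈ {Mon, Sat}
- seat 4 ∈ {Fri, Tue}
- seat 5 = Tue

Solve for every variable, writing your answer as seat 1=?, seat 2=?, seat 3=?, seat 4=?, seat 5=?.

seat 5 must be Tue (only option left). Eliminate Tue elsewhere: seat 1, seat 2, seat 4.
seat 1 has just one choice, so seat 1 = Wed.
seat 2's domain is down to {Mon}, so seat 2 = Mon. Eliminate Mon elsewhere: seat 3.
That leaves seat 3 = Sat.
seat 4 must be Fri (only option left).

seat 1=Wed, seat 2=Mon, seat 3=Sat, seat 4=Fri, seat 5=Tue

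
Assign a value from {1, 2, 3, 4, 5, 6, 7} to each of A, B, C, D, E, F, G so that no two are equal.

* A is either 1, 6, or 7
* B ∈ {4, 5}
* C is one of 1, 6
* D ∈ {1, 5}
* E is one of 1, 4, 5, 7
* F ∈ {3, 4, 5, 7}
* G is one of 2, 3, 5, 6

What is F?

The 7 variables together cover exactly {1, 2, 3, 4, 5, 6, 7} — 7 values for 7 variables — and 2 appears only in G's list, so G = 2.
The 6 still-open variables draw from only 6 values {1, 3, 4, 5, 6, 7}, so each is used; only F can be 3, hence F = 3.

3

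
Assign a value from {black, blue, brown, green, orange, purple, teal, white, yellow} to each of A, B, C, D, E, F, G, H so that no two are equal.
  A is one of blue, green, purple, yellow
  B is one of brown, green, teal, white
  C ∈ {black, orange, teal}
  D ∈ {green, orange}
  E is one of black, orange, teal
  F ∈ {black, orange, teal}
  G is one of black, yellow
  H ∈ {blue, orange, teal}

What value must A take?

C, E, F between them cover only {black, orange, teal} — a naked triple. Remove those values from B, D, G, H.
That leaves D = green. Remove green from A, B.
That leaves G = yellow. Strike yellow from A.
H's domain is down to {blue}, so H = blue. So A can't be blue.
So A = purple.

purple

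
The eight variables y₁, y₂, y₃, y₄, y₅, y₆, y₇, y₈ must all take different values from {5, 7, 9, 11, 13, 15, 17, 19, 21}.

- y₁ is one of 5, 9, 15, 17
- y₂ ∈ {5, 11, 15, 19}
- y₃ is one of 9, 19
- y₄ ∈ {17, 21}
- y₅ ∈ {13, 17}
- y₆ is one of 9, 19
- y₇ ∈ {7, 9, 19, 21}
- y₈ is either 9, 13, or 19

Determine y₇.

The 2 variables y₃ and y₆ are confined to {9, 19}, which locks those values in; drop them from y₁, y₂, y₇, y₈.
y₈ must be 13 (only option left). So y₅ can't be 13.
y₅ must be 17 (only option left). Eliminate 17 elsewhere: y₁, y₄.
y₄ must be 21 (only option left). Remove 21 from y₇.
So y₇ = 7.

7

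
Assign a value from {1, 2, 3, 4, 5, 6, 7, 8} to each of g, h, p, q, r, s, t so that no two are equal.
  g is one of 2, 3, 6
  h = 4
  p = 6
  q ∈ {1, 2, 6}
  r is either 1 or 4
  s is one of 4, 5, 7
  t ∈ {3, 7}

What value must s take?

5

h must be 4 (only option left). Eliminate 4 elsewhere: r, s.
p's domain is down to {6}, so p = 6. So g, q can't be 6.
r's domain is down to {1}, so r = 1. So q can't be 1.
q has just one choice, so q = 2. Remove 2 from g.
g must be 3 (only option left). Remove 3 from t.
t has just one choice, so t = 7. Strike 7 from s.
So s = 5.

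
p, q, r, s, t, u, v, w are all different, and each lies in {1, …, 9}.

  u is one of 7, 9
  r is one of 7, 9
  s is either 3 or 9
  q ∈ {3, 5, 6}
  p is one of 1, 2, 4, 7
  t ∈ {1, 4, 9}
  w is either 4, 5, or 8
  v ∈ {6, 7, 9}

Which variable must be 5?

q

r and u share exactly the 2 values {7, 9}; by pigeonhole those values go to them, so strike 7, 9 from p, s, t, v.
That leaves s = 3. Strike 3 from q.
v has just one choice, so v = 6. Eliminate 6 elsewhere: q.
So 5 goes to q.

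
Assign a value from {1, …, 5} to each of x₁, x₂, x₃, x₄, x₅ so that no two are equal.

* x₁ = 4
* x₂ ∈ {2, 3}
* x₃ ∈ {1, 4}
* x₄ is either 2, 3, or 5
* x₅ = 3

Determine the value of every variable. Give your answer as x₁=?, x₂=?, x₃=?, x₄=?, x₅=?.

x₁ has just one choice, so x₁ = 4. Eliminate 4 elsewhere: x₃.
That leaves x₃ = 1.
x₅ has just one choice, so x₅ = 3. Strike 3 from x₂, x₄.
x₂ must be 2 (only option left). Strike 2 from x₄.
x₄ has just one choice, so x₄ = 5.

x₁=4, x₂=2, x₃=1, x₄=5, x₅=3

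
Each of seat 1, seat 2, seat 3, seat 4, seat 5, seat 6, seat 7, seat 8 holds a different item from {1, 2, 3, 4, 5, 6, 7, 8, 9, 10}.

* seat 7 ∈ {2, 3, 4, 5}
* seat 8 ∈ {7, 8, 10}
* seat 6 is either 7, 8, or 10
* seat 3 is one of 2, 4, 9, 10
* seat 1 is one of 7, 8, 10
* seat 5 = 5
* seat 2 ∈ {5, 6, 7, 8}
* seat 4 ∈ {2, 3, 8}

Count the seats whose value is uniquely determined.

2

seat 5's domain is down to {5}, so seat 5 = 5. Remove 5 from seat 2, seat 7.
seat 1, seat 6, seat 8 between them cover only {7, 8, 10} — a naked triple. Remove those values from seat 2, seat 3, seat 4.
seat 2 must be 6 (only option left).
Determined: seat 2=6, seat 5=5. The other seats each still have more than one consistent value. That makes 2.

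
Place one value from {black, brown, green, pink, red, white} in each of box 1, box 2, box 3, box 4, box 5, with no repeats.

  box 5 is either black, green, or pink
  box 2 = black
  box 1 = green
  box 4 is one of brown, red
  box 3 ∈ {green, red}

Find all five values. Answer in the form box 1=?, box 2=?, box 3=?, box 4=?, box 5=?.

box 1's domain is down to {green}, so box 1 = green. Strike green from box 3, box 5.
box 2's domain is down to {black}, so box 2 = black. Strike black from box 5.
box 3 has just one choice, so box 3 = red. Remove red from box 4.
box 4 must be brown (only option left).
box 5's domain is down to {pink}, so box 5 = pink.

box 1=green, box 2=black, box 3=red, box 4=brown, box 5=pink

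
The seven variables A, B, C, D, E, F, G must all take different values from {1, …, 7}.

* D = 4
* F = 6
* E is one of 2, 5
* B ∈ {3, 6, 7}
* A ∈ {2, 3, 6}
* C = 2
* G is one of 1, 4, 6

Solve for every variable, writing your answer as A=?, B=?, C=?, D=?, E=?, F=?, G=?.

A=3, B=7, C=2, D=4, E=5, F=6, G=1

C must be 2 (only option left). Eliminate 2 elsewhere: A, E.
That leaves D = 4. Remove 4 from G.
E's domain is down to {5}, so E = 5.
F has just one choice, so F = 6. So A, B, G can't be 6.
That leaves G = 1.
A has just one choice, so A = 3. Remove 3 from B.
That leaves B = 7.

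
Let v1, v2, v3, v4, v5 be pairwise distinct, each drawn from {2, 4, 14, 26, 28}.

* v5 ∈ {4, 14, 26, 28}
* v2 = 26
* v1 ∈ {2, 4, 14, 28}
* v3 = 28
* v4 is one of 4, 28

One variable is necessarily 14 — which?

v2's domain is down to {26}, so v2 = 26. Strike 26 from v5.
v3's domain is down to {28}, so v3 = 28. So v1, v4, v5 can't be 28.
v4 must be 4 (only option left). Strike 4 from v1, v5.
So 14 goes to v5.

v5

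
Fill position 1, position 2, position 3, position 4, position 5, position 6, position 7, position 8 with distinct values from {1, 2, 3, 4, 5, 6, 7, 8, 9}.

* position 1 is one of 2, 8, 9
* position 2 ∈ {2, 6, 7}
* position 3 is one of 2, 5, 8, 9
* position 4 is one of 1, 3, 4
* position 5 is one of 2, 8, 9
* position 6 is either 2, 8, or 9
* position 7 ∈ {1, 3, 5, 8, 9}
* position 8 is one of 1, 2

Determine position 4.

4

position 1, position 5, position 6 between them cover only {2, 8, 9} — a naked triple. Remove those values from position 2, position 3, position 7, position 8.
position 3 must be 5 (only option left). Strike 5 from position 7.
position 8 must be 1 (only option left). Remove 1 from position 4, position 7.
That leaves position 7 = 3. Remove 3 from position 4.
So position 4 = 4.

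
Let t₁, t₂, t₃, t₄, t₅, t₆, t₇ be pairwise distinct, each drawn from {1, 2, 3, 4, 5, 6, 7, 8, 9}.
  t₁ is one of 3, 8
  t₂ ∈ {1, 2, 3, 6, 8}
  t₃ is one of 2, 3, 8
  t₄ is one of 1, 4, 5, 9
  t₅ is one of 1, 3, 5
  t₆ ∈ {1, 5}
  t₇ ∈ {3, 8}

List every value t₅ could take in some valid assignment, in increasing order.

t₁ and t₇ share exactly the 2 values {3, 8}; by pigeonhole those values go to them, so strike 3, 8 from t₂, t₃, t₅.
t₃ has just one choice, so t₃ = 2. So t₂ can't be 2.
t₅ and t₆ share exactly the 2 values {1, 5}; by pigeonhole those values go to them, so strike 1, 5 from t₂, t₄.
t₂ has just one choice, so t₂ = 6.
No further eliminations apply; t₅ can still be any of 1, 5.

1, 5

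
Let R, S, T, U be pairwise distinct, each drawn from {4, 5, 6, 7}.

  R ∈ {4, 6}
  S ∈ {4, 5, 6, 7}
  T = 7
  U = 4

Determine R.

6

T must be 7 (only option left). Eliminate 7 elsewhere: S.
U's domain is down to {4}, so U = 4. Remove 4 from R, S.
So R = 6.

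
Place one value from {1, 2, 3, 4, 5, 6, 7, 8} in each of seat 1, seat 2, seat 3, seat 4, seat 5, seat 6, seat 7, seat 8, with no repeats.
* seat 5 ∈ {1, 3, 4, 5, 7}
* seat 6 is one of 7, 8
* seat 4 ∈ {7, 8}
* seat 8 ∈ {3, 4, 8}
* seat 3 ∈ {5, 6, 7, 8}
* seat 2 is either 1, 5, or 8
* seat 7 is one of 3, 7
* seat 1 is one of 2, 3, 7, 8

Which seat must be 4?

seat 8

The 8 variables draw from only 8 values {1, 2, 3, 4, 5, 6, 7, 8}, so each is used; only seat 1 can be 2, hence seat 1 = 2.
The 7 still-open variables draw from only 7 values {1, 3, 4, 5, 6, 7, 8}, so each is used; only seat 3 can be 6, hence seat 3 = 6.
seat 4 and seat 6 share exactly the 2 values {7, 8}; by pigeonhole those values go to them, so strike 7, 8 from seat 2, seat 5, seat 7, seat 8.
That leaves seat 7 = 3. So seat 5, seat 8 can't be 3.
So 4 goes to seat 8.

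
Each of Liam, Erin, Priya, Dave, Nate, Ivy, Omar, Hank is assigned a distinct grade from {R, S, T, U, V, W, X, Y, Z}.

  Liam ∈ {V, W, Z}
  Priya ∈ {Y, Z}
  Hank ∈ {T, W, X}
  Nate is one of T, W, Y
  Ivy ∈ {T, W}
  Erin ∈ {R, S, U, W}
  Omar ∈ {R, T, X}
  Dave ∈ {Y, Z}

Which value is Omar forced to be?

The 2 variables Priya and Dave are confined to {Y, Z}, which locks those values in; drop them from Liam, Nate.
Nate and Ivy between them cover only {T, W} — a naked pair. Remove those values from Liam, Erin, Omar, Hank.
That leaves Liam = V.
Hank's domain is down to {X}, so Hank = X. Strike X from Omar.
So Omar = R.

R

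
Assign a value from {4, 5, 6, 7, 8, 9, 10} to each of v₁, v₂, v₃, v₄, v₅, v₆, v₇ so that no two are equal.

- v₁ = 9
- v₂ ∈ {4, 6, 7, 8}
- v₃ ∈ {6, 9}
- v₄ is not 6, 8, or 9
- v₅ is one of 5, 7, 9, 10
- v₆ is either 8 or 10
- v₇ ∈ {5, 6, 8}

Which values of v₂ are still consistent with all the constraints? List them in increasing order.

v₁'s domain is down to {9}, so v₁ = 9. Eliminate 9 elsewhere: v₃, v₅.
v₃'s domain is down to {6}, so v₃ = 6. Remove 6 from v₂, v₇.
No further eliminations apply; v₂ can still be any of 4, 7, 8.

4, 7, 8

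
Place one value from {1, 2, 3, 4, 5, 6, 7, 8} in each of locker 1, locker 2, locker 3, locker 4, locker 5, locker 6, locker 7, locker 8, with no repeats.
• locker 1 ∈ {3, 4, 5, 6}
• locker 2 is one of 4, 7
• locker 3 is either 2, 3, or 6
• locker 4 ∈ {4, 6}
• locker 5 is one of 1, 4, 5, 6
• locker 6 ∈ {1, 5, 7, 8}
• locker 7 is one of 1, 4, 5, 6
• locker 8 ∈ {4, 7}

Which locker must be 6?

The 8 variables draw from only 8 values {1, 2, 3, 4, 5, 6, 7, 8}, so each is used; only locker 3 can be 2, hence locker 3 = 2.
Among the 7 still-open variables, 3 fits only locker 1 (and all 7 values in {1, 3, 4, 5, 6, 7, 8} must be used), so locker 1 = 3.
Among the 6 still-open variables, 8 fits only locker 6 (and all 6 values in {1, 4, 5, 6, 7, 8} must be used), so locker 6 = 8.
The 2 variables locker 2 and locker 8 are confined to {4, 7}, which locks those values in; drop them from locker 4, locker 5, locker 7.
So 6 goes to locker 4.

locker 4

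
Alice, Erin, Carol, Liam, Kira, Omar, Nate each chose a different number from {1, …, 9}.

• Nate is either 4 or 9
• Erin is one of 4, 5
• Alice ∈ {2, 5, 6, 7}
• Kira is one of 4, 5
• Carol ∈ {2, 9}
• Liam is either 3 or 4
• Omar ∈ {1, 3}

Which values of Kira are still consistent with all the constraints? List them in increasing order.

4, 5

Erin and Kira between them cover only {4, 5} — a naked pair. Remove those values from Alice, Liam, Nate.
Liam has just one choice, so Liam = 3. Strike 3 from Omar.
Omar has just one choice, so Omar = 1.
Nate must be 9 (only option left). Strike 9 from Carol.
Carol must be 2 (only option left). Eliminate 2 elsewhere: Alice.
No further eliminations apply; Kira can still be any of 4, 5.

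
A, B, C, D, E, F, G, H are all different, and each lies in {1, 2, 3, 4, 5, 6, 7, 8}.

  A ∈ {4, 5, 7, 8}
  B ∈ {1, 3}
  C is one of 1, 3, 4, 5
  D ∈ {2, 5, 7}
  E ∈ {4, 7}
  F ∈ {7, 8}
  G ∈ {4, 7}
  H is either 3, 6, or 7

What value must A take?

The 8 variables together cover exactly {1, 2, 3, 4, 5, 6, 7, 8} — 8 values for 8 variables — and 2 appears only in D's list, so D = 2.
The 7 still-open variables draw from only 7 values {1, 3, 4, 5, 6, 7, 8}, so each is used; only H can be 6, hence H = 6.
The 2 variables E and G are confined to {4, 7}, which locks those values in; drop them from A, C, F.
F's domain is down to {8}, so F = 8. Eliminate 8 elsewhere: A.
So A = 5.

5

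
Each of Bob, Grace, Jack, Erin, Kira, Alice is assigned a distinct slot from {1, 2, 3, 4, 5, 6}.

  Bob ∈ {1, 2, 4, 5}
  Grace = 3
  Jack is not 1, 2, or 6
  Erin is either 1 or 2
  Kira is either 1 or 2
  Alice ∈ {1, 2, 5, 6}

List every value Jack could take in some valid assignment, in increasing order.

4, 5

Grace must be 3 (only option left). Remove 3 from Jack.
The 5 still-open variables draw from only 5 values {1, 2, 4, 5, 6}, so each is used; only Alice can be 6, hence Alice = 6.
Erin and Kira share exactly the 2 values {1, 2}; by pigeonhole those values go to them, so strike 1, 2 from Bob.
No further eliminations apply; Jack can still be any of 4, 5.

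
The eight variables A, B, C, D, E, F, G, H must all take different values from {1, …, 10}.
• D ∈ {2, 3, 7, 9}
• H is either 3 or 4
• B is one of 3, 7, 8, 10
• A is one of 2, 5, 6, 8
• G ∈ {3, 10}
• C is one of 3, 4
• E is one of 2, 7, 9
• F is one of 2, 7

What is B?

8

The 2 variables C and H are confined to {3, 4}, which locks those values in; drop them from B, D, G.
G's domain is down to {10}, so G = 10. Strike 10 from B.
The 3 variables D, E, F are confined to {2, 7, 9}, which locks those values in; drop them from A, B.
So B = 8.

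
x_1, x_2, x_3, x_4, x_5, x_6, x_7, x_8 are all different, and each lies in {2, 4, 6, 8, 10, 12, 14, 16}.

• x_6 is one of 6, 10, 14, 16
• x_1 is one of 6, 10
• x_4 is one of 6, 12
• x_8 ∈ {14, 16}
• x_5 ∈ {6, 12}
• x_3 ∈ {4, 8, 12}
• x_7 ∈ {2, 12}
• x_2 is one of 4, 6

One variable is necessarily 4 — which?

The 8 variables draw from only 8 values {2, 4, 6, 8, 10, 12, 14, 16}, so each is used; only x_7 can be 2, hence x_7 = 2.
The 7 still-open variables together cover exactly {4, 6, 8, 10, 12, 14, 16} — 7 values for 7 variables — and 8 appears only in x_3's list, so x_3 = 8.
Among the 6 still-open variables, 4 fits only x_2 (and all 6 values in {4, 6, 10, 12, 14, 16} must be used), so x_2 = 4.

x_2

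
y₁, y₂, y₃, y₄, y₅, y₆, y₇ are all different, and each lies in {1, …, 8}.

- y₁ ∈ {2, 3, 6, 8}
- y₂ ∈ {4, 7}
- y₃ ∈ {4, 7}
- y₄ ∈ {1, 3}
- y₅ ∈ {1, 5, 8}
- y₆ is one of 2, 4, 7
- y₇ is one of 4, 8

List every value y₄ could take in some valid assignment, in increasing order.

1, 3

The 2 variables y₂ and y₃ are confined to {4, 7}, which locks those values in; drop them from y₆, y₇.
y₆ has just one choice, so y₆ = 2. So y₁ can't be 2.
y₇ must be 8 (only option left). So y₁, y₅ can't be 8.
No further eliminations apply; y₄ can still be any of 1, 3.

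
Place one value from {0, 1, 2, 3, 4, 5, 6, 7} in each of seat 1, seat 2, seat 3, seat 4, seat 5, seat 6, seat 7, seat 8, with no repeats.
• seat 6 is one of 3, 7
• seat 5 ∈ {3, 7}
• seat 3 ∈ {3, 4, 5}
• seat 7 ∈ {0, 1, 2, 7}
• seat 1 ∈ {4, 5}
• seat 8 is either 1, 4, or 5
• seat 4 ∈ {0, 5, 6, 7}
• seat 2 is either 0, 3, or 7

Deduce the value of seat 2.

0

The 8 variables draw from only 8 values {0, 1, 2, 3, 4, 5, 6, 7}, so each is used; only seat 7 can be 2, hence seat 7 = 2.
Among the 7 still-open variables, 1 fits only seat 8 (and all 7 values in {0, 1, 3, 4, 5, 6, 7} must be used), so seat 8 = 1.
The 6 still-open variables together cover exactly {0, 3, 4, 5, 6, 7} — 6 values for 6 variables — and 6 appears only in seat 4's list, so seat 4 = 6.
The 5 still-open variables together cover exactly {0, 3, 4, 5, 7} — 5 values for 5 variables — and 0 appears only in seat 2's list, so seat 2 = 0.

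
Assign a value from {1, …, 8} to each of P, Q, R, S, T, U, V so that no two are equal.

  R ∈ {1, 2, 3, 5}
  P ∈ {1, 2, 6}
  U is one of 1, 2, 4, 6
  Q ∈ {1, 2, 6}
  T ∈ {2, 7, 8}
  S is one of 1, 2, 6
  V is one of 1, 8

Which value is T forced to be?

P, Q, S between them cover only {1, 2, 6} — a naked triple. Remove those values from R, T, U, V.
U must be 4 (only option left).
That leaves V = 8. Strike 8 from T.
So T = 7.

7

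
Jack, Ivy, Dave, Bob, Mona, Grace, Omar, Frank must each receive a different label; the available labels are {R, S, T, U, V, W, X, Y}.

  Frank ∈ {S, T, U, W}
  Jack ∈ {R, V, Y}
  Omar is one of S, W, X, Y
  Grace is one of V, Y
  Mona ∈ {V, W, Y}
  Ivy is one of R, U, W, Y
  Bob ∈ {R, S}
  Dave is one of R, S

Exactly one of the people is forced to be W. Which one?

The 8 variables together cover exactly {R, S, T, U, V, W, X, Y} — 8 values for 8 variables — and T appears only in Frank's list, so Frank = T.
Among the 7 still-open variables, U fits only Ivy (and all 7 values in {R, S, U, V, W, X, Y} must be used), so Ivy = U.
The 6 still-open variables together cover exactly {R, S, V, W, X, Y} — 6 values for 6 variables — and X appears only in Omar's list, so Omar = X.
The 5 still-open variables draw from only 5 values {R, S, V, W, Y}, so each is used; only Mona can be W, hence Mona = W.

Mona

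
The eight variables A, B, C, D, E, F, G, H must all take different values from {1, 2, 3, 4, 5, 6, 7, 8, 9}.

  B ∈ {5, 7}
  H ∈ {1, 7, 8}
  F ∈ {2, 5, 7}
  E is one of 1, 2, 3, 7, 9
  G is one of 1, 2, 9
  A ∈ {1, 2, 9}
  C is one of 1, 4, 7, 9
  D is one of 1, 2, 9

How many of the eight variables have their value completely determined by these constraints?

The 8 variables draw from only 8 values {1, 2, 3, 4, 5, 7, 8, 9}, so each is used; only E can be 3, hence E = 3.
Among the 7 still-open variables, 4 fits only C (and all 7 values in {1, 2, 4, 5, 7, 8, 9} must be used), so C = 4.
Among the 6 still-open variables, 8 fits only H (and all 6 values in {1, 2, 5, 7, 8, 9} must be used), so H = 8.
A, D, G share exactly the 3 values {1, 2, 9}; by pigeonhole those values go to them, so strike 1, 2, 9 from F.
Determined: C=4, E=3, H=8. The other variables each still have more than one consistent value. That makes 3.

3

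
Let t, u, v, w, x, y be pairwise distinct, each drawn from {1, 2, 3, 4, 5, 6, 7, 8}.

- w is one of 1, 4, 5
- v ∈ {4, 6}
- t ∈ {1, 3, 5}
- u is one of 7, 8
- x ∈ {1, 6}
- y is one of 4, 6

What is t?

v and y share exactly the 2 values {4, 6}; by pigeonhole those values go to them, so strike 4, 6 from w, x.
x has just one choice, so x = 1. So t, w can't be 1.
That leaves w = 5. So t can't be 5.
So t = 3.

3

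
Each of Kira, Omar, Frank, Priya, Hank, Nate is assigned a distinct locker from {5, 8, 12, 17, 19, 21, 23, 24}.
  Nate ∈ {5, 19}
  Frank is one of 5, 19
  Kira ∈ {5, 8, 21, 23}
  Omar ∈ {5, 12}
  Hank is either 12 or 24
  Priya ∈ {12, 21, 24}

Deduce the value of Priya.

Frank and Nate between them cover only {5, 19} — a naked pair. Remove those values from Kira, Omar.
That leaves Omar = 12. Remove 12 from Priya, Hank.
Hank's domain is down to {24}, so Hank = 24. So Priya can't be 24.
So Priya = 21.

21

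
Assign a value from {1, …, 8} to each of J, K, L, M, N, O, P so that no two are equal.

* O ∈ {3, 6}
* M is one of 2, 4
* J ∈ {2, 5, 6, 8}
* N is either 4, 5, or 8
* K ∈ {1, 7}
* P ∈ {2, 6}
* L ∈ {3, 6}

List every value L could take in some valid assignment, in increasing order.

3, 6

The 2 variables L and O are confined to {3, 6}, which locks those values in; drop them from J, P.
P must be 2 (only option left). So J, M can't be 2.
M has just one choice, so M = 4. Strike 4 from N.
No further eliminations apply; L can still be any of 3, 6.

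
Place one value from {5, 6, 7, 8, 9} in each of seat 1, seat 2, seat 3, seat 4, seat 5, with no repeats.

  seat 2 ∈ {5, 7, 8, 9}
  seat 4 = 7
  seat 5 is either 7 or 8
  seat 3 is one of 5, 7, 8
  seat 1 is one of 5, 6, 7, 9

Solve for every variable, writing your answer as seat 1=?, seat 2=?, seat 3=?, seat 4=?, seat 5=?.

seat 4 has just one choice, so seat 4 = 7. So seat 1, seat 2, seat 3, seat 5 can't be 7.
seat 5 must be 8 (only option left). Strike 8 from seat 2, seat 3.
seat 3 has just one choice, so seat 3 = 5. So seat 1, seat 2 can't be 5.
seat 2's domain is down to {9}, so seat 2 = 9. So seat 1 can't be 9.
seat 1 has just one choice, so seat 1 = 6.

seat 1=6, seat 2=9, seat 3=5, seat 4=7, seat 5=8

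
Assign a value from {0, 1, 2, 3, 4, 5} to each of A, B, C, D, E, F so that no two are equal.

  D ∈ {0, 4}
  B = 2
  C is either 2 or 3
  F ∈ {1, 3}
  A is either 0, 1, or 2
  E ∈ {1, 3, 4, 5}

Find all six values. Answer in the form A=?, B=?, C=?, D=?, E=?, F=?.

A=0, B=2, C=3, D=4, E=5, F=1

B has just one choice, so B = 2. Eliminate 2 elsewhere: A, C.
C must be 3 (only option left). So E, F can't be 3.
F's domain is down to {1}, so F = 1. Strike 1 from A, E.
A must be 0 (only option left). Remove 0 from D.
D must be 4 (only option left). Strike 4 from E.
E has just one choice, so E = 5.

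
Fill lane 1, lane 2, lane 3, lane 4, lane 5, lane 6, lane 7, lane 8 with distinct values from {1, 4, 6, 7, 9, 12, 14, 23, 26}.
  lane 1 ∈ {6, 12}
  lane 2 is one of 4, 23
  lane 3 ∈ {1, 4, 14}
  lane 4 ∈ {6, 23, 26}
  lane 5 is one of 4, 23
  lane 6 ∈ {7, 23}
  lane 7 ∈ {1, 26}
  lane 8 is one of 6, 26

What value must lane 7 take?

1

Among the 8 variables, 7 fits only lane 6 (and all 8 values in {1, 4, 6, 7, 12, 14, 23, 26} must be used), so lane 6 = 7.
The 7 still-open variables draw from only 7 values {1, 4, 6, 12, 14, 23, 26}, so each is used; only lane 1 can be 12, hence lane 1 = 12.
The 6 still-open variables draw from only 6 values {1, 4, 6, 14, 23, 26}, so each is used; only lane 3 can be 14, hence lane 3 = 14.
The 5 still-open variables together cover exactly {1, 4, 6, 23, 26} — 5 values for 5 variables — and 1 appears only in lane 7's list, so lane 7 = 1.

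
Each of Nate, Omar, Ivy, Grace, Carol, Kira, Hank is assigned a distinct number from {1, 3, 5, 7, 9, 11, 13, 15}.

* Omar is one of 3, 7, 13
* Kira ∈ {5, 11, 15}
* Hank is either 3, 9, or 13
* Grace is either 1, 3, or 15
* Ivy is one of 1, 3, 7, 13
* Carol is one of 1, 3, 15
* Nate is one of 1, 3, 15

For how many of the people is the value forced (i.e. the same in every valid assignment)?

The 3 variables Nate, Grace, Carol are confined to {1, 3, 15}, which locks those values in; drop them from Omar, Ivy, Kira, Hank.
Omar and Ivy between them cover only {7, 13} — a naked pair. Remove those values from Hank.
Hank must be 9 (only option left).
Determined: Hank=9. The other people each still have more than one consistent value. That makes 1.

1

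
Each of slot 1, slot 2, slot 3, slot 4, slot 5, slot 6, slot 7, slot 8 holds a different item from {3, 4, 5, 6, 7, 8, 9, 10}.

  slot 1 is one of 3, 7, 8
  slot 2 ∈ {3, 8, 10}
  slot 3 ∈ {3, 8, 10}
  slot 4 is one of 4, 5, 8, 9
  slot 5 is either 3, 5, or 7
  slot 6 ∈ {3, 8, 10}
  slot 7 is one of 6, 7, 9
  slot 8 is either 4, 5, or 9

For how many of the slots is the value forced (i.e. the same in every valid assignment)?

3

The 8 variables draw from only 8 values {3, 4, 5, 6, 7, 8, 9, 10}, so each is used; only slot 7 can be 6, hence slot 7 = 6.
slot 2, slot 3, slot 6 share exactly the 3 values {3, 8, 10}; by pigeonhole those values go to them, so strike 3, 8, 10 from slot 1, slot 4, slot 5.
slot 1's domain is down to {7}, so slot 1 = 7. Strike 7 from slot 5.
slot 5's domain is down to {5}, so slot 5 = 5. Remove 5 from slot 4, slot 8.
Determined: slot 1=7, slot 5=5, slot 7=6. The other slots each still have more than one consistent value. That makes 3.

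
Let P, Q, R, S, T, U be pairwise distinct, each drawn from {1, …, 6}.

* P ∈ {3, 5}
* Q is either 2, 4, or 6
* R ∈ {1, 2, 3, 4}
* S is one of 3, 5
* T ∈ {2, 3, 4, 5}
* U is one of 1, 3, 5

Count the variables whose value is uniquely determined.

Among the 6 variables, 6 fits only Q (and all 6 values in {1, 2, 3, 4, 5, 6} must be used), so Q = 6.
The 2 variables P and S are confined to {3, 5}, which locks those values in; drop them from R, T, U.
U must be 1 (only option left). So R can't be 1.
Determined: Q=6, U=1. The other variables each still have more than one consistent value. That makes 2.

2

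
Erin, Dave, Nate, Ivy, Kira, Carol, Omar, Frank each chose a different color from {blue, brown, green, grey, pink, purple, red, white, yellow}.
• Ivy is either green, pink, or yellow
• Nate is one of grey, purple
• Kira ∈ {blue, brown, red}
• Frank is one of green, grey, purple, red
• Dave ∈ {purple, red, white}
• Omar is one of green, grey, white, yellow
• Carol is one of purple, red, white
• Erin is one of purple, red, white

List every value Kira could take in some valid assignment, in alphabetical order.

blue, brown

Erin, Dave, Carol between them cover only {purple, red, white} — a naked triple. Remove those values from Nate, Kira, Omar, Frank.
Nate's domain is down to {grey}, so Nate = grey. Remove grey from Omar, Frank.
Frank's domain is down to {green}, so Frank = green. Eliminate green elsewhere: Ivy, Omar.
Omar has just one choice, so Omar = yellow. So Ivy can't be yellow.
That leaves Ivy = pink.
No further eliminations apply; Kira can still be any of blue, brown.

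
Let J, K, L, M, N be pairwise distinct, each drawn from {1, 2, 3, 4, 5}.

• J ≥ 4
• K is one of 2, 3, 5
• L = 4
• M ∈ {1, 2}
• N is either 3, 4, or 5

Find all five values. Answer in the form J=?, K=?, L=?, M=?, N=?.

L must be 4 (only option left). Strike 4 from J, N.
That leaves J = 5. Remove 5 from K, N.
N must be 3 (only option left). So K can't be 3.
K has just one choice, so K = 2. Eliminate 2 elsewhere: M.
M has just one choice, so M = 1.

J=5, K=2, L=4, M=1, N=3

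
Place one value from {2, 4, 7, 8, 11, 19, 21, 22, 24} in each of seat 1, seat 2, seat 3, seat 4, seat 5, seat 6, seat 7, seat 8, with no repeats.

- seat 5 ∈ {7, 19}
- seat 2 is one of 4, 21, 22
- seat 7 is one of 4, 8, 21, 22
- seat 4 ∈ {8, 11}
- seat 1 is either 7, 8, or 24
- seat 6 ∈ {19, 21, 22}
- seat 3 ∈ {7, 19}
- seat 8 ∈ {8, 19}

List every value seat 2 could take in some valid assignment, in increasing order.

4, 21, 22

The 8 variables together cover exactly {4, 7, 8, 11, 19, 21, 22, 24} — 8 values for 8 variables — and 11 appears only in seat 4's list, so seat 4 = 11.
The 7 still-open variables together cover exactly {4, 7, 8, 19, 21, 22, 24} — 7 values for 7 variables — and 24 appears only in seat 1's list, so seat 1 = 24.
seat 3 and seat 5 share exactly the 2 values {7, 19}; by pigeonhole those values go to them, so strike 7, 19 from seat 6, seat 8.
seat 8 has just one choice, so seat 8 = 8. Eliminate 8 elsewhere: seat 7.
No further eliminations apply; seat 2 can still be any of 4, 21, 22.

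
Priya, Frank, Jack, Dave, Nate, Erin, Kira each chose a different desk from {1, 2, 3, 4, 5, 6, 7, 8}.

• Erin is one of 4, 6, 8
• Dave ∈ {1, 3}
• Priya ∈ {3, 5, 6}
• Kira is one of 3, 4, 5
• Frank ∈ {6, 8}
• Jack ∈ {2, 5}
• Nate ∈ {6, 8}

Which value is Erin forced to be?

4

The 7 variables draw from only 7 values {1, 2, 3, 4, 5, 6, 8}, so each is used; only Dave can be 1, hence Dave = 1.
Among the 6 still-open variables, 2 fits only Jack (and all 6 values in {2, 3, 4, 5, 6, 8} must be used), so Jack = 2.
The 2 variables Frank and Nate are confined to {6, 8}, which locks those values in; drop them from Priya, Erin.
So Erin = 4.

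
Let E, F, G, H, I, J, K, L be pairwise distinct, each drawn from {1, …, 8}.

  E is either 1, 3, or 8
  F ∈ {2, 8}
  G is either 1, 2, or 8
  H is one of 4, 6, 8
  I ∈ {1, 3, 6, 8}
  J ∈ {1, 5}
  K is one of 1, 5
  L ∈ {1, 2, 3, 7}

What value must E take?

3

The 8 variables draw from only 8 values {1, 2, 3, 4, 5, 6, 7, 8}, so each is used; only H can be 4, hence H = 4.
The 7 still-open variables draw from only 7 values {1, 2, 3, 5, 6, 7, 8}, so each is used; only I can be 6, hence I = 6.
The 6 still-open variables together cover exactly {1, 2, 3, 5, 7, 8} — 6 values for 6 variables — and 7 appears only in L's list, so L = 7.
The 5 still-open variables together cover exactly {1, 2, 3, 5, 8} — 5 values for 5 variables — and 3 appears only in E's list, so E = 3.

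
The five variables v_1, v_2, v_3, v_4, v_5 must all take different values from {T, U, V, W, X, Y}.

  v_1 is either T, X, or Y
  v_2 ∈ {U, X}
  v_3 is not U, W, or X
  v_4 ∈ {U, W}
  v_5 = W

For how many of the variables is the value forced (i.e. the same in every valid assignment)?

3

v_5 must be W (only option left). Eliminate W elsewhere: v_4.
That leaves v_4 = U. Remove U from v_2.
v_2's domain is down to {X}, so v_2 = X. Remove X from v_1.
Determined: v_2=X, v_4=U, v_5=W. The other variables each still have more than one consistent value. That makes 3.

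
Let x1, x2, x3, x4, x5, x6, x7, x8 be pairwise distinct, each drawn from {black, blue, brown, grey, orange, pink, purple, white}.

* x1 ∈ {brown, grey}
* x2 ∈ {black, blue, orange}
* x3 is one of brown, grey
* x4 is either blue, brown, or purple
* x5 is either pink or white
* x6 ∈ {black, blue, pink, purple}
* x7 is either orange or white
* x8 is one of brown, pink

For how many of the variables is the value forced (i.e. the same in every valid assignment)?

3

x1 and x3 share exactly the 2 values {brown, grey}; by pigeonhole those values go to them, so strike brown, grey from x4, x8.
That leaves x8 = pink. Eliminate pink elsewhere: x5, x6.
x5 has just one choice, so x5 = white. So x7 can't be white.
x7 has just one choice, so x7 = orange. Eliminate orange elsewhere: x2.
Determined: x5=white, x7=orange, x8=pink. The other variables each still have more than one consistent value. That makes 3.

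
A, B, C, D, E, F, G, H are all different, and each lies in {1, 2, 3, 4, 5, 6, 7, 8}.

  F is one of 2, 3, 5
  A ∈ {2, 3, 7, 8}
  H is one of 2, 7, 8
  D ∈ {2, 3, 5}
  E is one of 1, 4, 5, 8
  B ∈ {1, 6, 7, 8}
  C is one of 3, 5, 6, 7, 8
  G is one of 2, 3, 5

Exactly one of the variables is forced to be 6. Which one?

The 8 variables draw from only 8 values {1, 2, 3, 4, 5, 6, 7, 8}, so each is used; only E can be 4, hence E = 4.
Among the 7 still-open variables, 1 fits only B (and all 7 values in {1, 2, 3, 5, 6, 7, 8} must be used), so B = 1.
Among the 6 still-open variables, 6 fits only C (and all 6 values in {2, 3, 5, 6, 7, 8} must be used), so C = 6.

C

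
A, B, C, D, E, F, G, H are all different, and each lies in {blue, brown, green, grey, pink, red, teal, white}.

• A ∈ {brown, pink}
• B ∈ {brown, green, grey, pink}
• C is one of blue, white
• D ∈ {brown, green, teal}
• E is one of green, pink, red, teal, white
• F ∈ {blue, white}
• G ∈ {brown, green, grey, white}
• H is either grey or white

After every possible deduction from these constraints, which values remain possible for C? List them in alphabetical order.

The 8 variables draw from only 8 values {blue, brown, green, grey, pink, red, teal, white}, so each is used; only E can be red, hence E = red.
The 7 still-open variables draw from only 7 values {blue, brown, green, grey, pink, teal, white}, so each is used; only D can be teal, hence D = teal.
The 2 variables C and F are confined to {blue, white}, which locks those values in; drop them from G, H.
H must be grey (only option left). So B, G can't be grey.
No further eliminations apply; C can still be any of blue, white.

blue, white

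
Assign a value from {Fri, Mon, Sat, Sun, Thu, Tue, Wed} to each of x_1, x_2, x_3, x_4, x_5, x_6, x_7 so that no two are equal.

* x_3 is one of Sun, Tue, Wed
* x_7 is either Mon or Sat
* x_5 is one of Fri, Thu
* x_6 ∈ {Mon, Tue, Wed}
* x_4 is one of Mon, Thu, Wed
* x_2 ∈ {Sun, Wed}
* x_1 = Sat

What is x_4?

x_1's domain is down to {Sat}, so x_1 = Sat. Strike Sat from x_7.
x_7 must be Mon (only option left). Strike Mon from x_4, x_6.
The 5 still-open variables draw from only 5 values {Fri, Sun, Thu, Tue, Wed}, so each is used; only x_5 can be Fri, hence x_5 = Fri.
The 4 still-open variables draw from only 4 values {Sun, Thu, Tue, Wed}, so each is used; only x_4 can be Thu, hence x_4 = Thu.

Thu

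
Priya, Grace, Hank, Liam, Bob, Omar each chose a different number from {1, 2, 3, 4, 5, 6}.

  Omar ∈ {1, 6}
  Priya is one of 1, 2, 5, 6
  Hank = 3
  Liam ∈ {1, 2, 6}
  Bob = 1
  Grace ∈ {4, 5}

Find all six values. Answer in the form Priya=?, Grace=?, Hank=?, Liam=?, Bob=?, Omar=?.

Hank must be 3 (only option left).
Bob must be 1 (only option left). Remove 1 from Priya, Liam, Omar.
That leaves Omar = 6. Remove 6 from Priya, Liam.
That leaves Liam = 2. Eliminate 2 elsewhere: Priya.
That leaves Priya = 5. So Grace can't be 5.
Grace's domain is down to {4}, so Grace = 4.

Priya=5, Grace=4, Hank=3, Liam=2, Bob=1, Omar=6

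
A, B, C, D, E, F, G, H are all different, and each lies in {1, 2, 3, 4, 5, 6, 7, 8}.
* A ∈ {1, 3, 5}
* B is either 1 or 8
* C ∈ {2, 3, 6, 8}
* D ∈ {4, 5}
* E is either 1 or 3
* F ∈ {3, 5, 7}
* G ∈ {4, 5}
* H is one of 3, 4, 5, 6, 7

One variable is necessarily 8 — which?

B

Among the 8 variables, 2 fits only C (and all 8 values in {1, 2, 3, 4, 5, 6, 7, 8} must be used), so C = 2.
The 7 still-open variables draw from only 7 values {1, 3, 4, 5, 6, 7, 8}, so each is used; only H can be 6, hence H = 6.
Among the 6 still-open variables, 7 fits only F (and all 6 values in {1, 3, 4, 5, 7, 8} must be used), so F = 7.
The 5 still-open variables together cover exactly {1, 3, 4, 5, 8} — 5 values for 5 variables — and 8 appears only in B's list, so B = 8.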